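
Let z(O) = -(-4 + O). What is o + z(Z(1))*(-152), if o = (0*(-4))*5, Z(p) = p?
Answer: -456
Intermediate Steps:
o = 0 (o = 0*5 = 0)
z(O) = 4 - O
o + z(Z(1))*(-152) = 0 + (4 - 1*1)*(-152) = 0 + (4 - 1)*(-152) = 0 + 3*(-152) = 0 - 456 = -456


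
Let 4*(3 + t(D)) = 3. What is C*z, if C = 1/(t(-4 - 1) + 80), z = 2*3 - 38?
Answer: -128/311 ≈ -0.41158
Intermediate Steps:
t(D) = -9/4 (t(D) = -3 + (¼)*3 = -3 + ¾ = -9/4)
z = -32 (z = 6 - 38 = -32)
C = 4/311 (C = 1/(-9/4 + 80) = 1/(311/4) = 4/311 ≈ 0.012862)
C*z = (4/311)*(-32) = -128/311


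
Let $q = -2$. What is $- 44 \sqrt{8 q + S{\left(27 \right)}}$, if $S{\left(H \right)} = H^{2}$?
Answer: $- 44 \sqrt{713} \approx -1174.9$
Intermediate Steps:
$- 44 \sqrt{8 q + S{\left(27 \right)}} = - 44 \sqrt{8 \left(-2\right) + 27^{2}} = - 44 \sqrt{-16 + 729} = - 44 \sqrt{713}$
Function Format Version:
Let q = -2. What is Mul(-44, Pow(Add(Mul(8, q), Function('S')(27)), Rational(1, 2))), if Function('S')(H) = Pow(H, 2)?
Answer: Mul(-44, Pow(713, Rational(1, 2))) ≈ -1174.9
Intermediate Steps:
Mul(-44, Pow(Add(Mul(8, q), Function('S')(27)), Rational(1, 2))) = Mul(-44, Pow(Add(Mul(8, -2), Pow(27, 2)), Rational(1, 2))) = Mul(-44, Pow(Add(-16, 729), Rational(1, 2))) = Mul(-44, Pow(713, Rational(1, 2)))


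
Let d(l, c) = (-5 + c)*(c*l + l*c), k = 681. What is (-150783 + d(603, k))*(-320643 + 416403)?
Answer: 53150491835280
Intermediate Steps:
d(l, c) = 2*c*l*(-5 + c) (d(l, c) = (-5 + c)*(c*l + c*l) = (-5 + c)*(2*c*l) = 2*c*l*(-5 + c))
(-150783 + d(603, k))*(-320643 + 416403) = (-150783 + 2*681*603*(-5 + 681))*(-320643 + 416403) = (-150783 + 2*681*603*676)*95760 = (-150783 + 555189336)*95760 = 555038553*95760 = 53150491835280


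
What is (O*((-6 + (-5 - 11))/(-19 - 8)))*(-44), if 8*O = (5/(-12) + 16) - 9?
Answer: -9559/324 ≈ -29.503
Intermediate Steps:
O = 79/96 (O = ((5/(-12) + 16) - 9)/8 = ((5*(-1/12) + 16) - 9)/8 = ((-5/12 + 16) - 9)/8 = (187/12 - 9)/8 = (⅛)*(79/12) = 79/96 ≈ 0.82292)
(O*((-6 + (-5 - 11))/(-19 - 8)))*(-44) = (79*((-6 + (-5 - 11))/(-19 - 8))/96)*(-44) = (79*((-6 - 16)/(-27))/96)*(-44) = (79*(-22*(-1/27))/96)*(-44) = ((79/96)*(22/27))*(-44) = (869/1296)*(-44) = -9559/324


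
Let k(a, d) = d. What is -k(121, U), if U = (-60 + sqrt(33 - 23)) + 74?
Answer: -14 - sqrt(10) ≈ -17.162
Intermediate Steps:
U = 14 + sqrt(10) (U = (-60 + sqrt(10)) + 74 = 14 + sqrt(10) ≈ 17.162)
-k(121, U) = -(14 + sqrt(10)) = -14 - sqrt(10)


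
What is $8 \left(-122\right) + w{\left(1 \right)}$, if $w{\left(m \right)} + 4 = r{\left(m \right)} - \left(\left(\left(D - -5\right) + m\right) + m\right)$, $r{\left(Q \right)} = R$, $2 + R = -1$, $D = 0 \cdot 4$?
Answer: $-990$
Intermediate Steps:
$D = 0$
$R = -3$ ($R = -2 - 1 = -3$)
$r{\left(Q \right)} = -3$
$w{\left(m \right)} = -12 - 2 m$ ($w{\left(m \right)} = -4 - \left(3 + 5 + 2 m\right) = -4 - \left(8 + 2 m\right) = -12 - 2 m$)
$8 \left(-122\right) + w{\left(1 \right)} = 8 \left(-122\right) - 14 = -976 - 14 = -990$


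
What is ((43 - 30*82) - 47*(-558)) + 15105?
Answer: 38914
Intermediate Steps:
((43 - 30*82) - 47*(-558)) + 15105 = ((43 - 2460) + 26226) + 15105 = (-2417 + 26226) + 15105 = 23809 + 15105 = 38914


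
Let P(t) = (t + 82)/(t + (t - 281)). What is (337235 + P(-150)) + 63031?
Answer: 232554614/581 ≈ 4.0027e+5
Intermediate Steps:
P(t) = (82 + t)/(-281 + 2*t) (P(t) = (82 + t)/(t + (-281 + t)) = (82 + t)/(-281 + 2*t))
(337235 + P(-150)) + 63031 = (337235 + (82 - 150)/(-281 + 2*(-150))) + 63031 = (337235 - 68/(-281 - 300)) + 63031 = (337235 - 68/(-581)) + 63031 = (337235 - 1/581*(-68)) + 63031 = (337235 + 68/581) + 63031 = 195933603/581 + 63031 = 232554614/581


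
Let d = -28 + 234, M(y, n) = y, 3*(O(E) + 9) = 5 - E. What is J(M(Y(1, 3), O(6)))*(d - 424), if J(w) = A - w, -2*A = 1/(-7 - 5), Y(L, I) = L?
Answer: 2507/12 ≈ 208.92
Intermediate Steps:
O(E) = -22/3 - E/3 (O(E) = -9 + (5 - E)/3 = -9 + (5/3 - E/3) = -22/3 - E/3)
A = 1/24 (A = -1/(2*(-7 - 5)) = -½/(-12) = -½*(-1/12) = 1/24 ≈ 0.041667)
J(w) = 1/24 - w
d = 206
J(M(Y(1, 3), O(6)))*(d - 424) = (1/24 - 1*1)*(206 - 424) = (1/24 - 1)*(-218) = -23/24*(-218) = 2507/12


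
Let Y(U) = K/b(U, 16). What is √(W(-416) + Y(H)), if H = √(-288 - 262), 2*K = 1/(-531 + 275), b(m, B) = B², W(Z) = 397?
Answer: √104071166/512 ≈ 19.925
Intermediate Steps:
K = -1/512 (K = 1/(2*(-531 + 275)) = (½)/(-256) = (½)*(-1/256) = -1/512 ≈ -0.0019531)
H = 5*I*√22 (H = √(-550) = 5*I*√22 ≈ 23.452*I)
Y(U) = -1/131072 (Y(U) = -1/(512*(16²)) = -1/512/256 = -1/512*1/256 = -1/131072)
√(W(-416) + Y(H)) = √(397 - 1/131072) = √(52035583/131072) = √104071166/512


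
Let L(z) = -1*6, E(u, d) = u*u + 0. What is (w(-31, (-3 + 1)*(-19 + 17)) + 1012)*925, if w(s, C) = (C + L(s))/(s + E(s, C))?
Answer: 87057115/93 ≈ 9.3610e+5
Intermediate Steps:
E(u, d) = u² (E(u, d) = u² + 0 = u²)
L(z) = -6
w(s, C) = (-6 + C)/(s + s²) (w(s, C) = (C - 6)/(s + s²) = (-6 + C)/(s + s²))
(w(-31, (-3 + 1)*(-19 + 17)) + 1012)*925 = ((-6 + (-3 + 1)*(-19 + 17))/((-31)*(1 - 31)) + 1012)*925 = (-1/31*(-6 - 2*(-2))/(-30) + 1012)*925 = (-1/31*(-1/30)*(-6 + 4) + 1012)*925 = (-1/31*(-1/30)*(-2) + 1012)*925 = (-1/465 + 1012)*925 = (470579/465)*925 = 87057115/93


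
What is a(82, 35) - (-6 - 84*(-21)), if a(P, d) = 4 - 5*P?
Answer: -2164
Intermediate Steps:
a(82, 35) - (-6 - 84*(-21)) = (4 - 5*82) - (-6 - 84*(-21)) = (4 - 410) - (-6 + 1764) = -406 - 1*1758 = -406 - 1758 = -2164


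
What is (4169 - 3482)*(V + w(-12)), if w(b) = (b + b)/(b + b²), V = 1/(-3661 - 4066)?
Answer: -10624455/84997 ≈ -125.00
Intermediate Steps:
V = -1/7727 (V = 1/(-7727) = -1/7727 ≈ -0.00012942)
w(b) = 2*b/(b + b²) (w(b) = (2*b)/(b + b²) = 2*b/(b + b²))
(4169 - 3482)*(V + w(-12)) = (4169 - 3482)*(-1/7727 + 2/(1 - 12)) = 687*(-1/7727 + 2/(-11)) = 687*(-1/7727 + 2*(-1/11)) = 687*(-1/7727 - 2/11) = 687*(-15465/84997) = -10624455/84997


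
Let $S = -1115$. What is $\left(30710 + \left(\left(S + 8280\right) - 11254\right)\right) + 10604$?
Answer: $37225$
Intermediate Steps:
$\left(30710 + \left(\left(S + 8280\right) - 11254\right)\right) + 10604 = \left(30710 + \left(\left(-1115 + 8280\right) - 11254\right)\right) + 10604 = \left(30710 + \left(7165 - 11254\right)\right) + 10604 = \left(30710 - 4089\right) + 10604 = 26621 + 10604 = 37225$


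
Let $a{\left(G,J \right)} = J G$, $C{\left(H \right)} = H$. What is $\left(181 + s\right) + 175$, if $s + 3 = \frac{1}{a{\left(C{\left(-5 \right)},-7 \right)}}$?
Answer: $\frac{12356}{35} \approx 353.03$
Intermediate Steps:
$a{\left(G,J \right)} = G J$
$s = - \frac{104}{35}$ ($s = -3 + \frac{1}{\left(-5\right) \left(-7\right)} = -3 + \frac{1}{35} = - \frac{104}{35} \approx -2.9714$)
$\left(181 + s\right) + 175 = \left(181 - \frac{104}{35}\right) + 175 = \frac{6231}{35} + 175 = \frac{12356}{35}$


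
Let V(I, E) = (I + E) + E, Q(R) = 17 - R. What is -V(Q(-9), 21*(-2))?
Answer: 58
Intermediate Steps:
V(I, E) = I + 2*E (V(I, E) = (E + I) + E = I + 2*E)
-V(Q(-9), 21*(-2)) = -((17 - 1*(-9)) + 2*(21*(-2))) = -((17 + 9) + 2*(-42)) = -(26 - 84) = -1*(-58) = 58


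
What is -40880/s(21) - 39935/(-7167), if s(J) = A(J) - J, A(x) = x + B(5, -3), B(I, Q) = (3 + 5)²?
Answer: -18151945/28668 ≈ -633.18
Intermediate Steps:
B(I, Q) = 64 (B(I, Q) = 8² = 64)
A(x) = 64 + x (A(x) = x + 64 = 64 + x)
s(J) = 64 (s(J) = (64 + J) - J = 64)
-40880/s(21) - 39935/(-7167) = -40880/64 - 39935/(-7167) = -40880*1/64 - 39935*(-1/7167) = -2555/4 + 39935/7167 = -18151945/28668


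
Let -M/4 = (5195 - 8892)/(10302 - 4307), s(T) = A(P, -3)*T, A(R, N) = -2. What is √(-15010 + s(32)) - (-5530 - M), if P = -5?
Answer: 33167138/5995 + I*√15074 ≈ 5532.5 + 122.78*I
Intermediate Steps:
s(T) = -2*T
M = 14788/5995 (M = -4*(5195 - 8892)/(10302 - 4307) = -(-14788)/5995 = -4*(-3697/5995) = 14788/5995 ≈ 2.4667)
√(-15010 + s(32)) - (-5530 - M) = √(-15010 - 2*32) - (-5530 - 1*14788/5995) = √(-15010 - 64) - (-5530 - 14788/5995) = √(-15074) - 1*(-33167138/5995) = I*√15074 + 33167138/5995 = 33167138/5995 + I*√15074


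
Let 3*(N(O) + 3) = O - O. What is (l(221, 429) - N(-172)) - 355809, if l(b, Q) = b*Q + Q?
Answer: -260568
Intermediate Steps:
N(O) = -3 (N(O) = -3 + (O - O)/3 = -3 + (⅓)*0 = -3 + 0 = -3)
l(b, Q) = Q + Q*b (l(b, Q) = Q*b + Q = Q + Q*b)
(l(221, 429) - N(-172)) - 355809 = (429*(1 + 221) - 1*(-3)) - 355809 = (429*222 + 3) - 355809 = (95238 + 3) - 355809 = 95241 - 355809 = -260568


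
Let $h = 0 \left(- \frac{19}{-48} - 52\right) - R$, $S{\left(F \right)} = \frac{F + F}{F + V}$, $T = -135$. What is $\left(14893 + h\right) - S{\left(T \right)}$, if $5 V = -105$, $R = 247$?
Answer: $\frac{380751}{26} \approx 14644.0$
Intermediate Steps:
$V = -21$ ($V = \frac{1}{5} \left(-105\right) = -21$)
$S{\left(F \right)} = \frac{2 F}{-21 + F}$ ($S{\left(F \right)} = \frac{F + F}{F - 21} = \frac{2 F}{-21 + F}$)
$h = -247$ ($h = 0 \left(- \frac{19}{-48} - 52\right) - 247 = 0 \left(\left(-19\right) \left(- \frac{1}{48}\right) - 52\right) - 247 = 0 \left(\frac{19}{48} - 52\right) - 247 = 0 \left(- \frac{2477}{48}\right) - 247 = 0 - 247 = -247$)
$\left(14893 + h\right) - S{\left(T \right)} = \left(14893 - 247\right) - 2 \left(-135\right) \frac{1}{-21 - 135} = 14646 - 2 \left(-135\right) \frac{1}{-156} = 14646 - 2 \left(-135\right) \left(- \frac{1}{156}\right) = 14646 - \frac{45}{26} = \frac{380751}{26}$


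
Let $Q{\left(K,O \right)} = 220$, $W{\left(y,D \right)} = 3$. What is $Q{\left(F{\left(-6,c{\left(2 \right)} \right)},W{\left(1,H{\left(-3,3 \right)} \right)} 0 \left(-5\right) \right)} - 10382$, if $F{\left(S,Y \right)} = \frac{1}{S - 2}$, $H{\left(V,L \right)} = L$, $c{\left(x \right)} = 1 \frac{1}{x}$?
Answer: $-10162$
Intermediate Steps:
$c{\left(x \right)} = \frac{1}{x}$
$F{\left(S,Y \right)} = \frac{1}{-2 + S}$
$Q{\left(F{\left(-6,c{\left(2 \right)} \right)},W{\left(1,H{\left(-3,3 \right)} \right)} 0 \left(-5\right) \right)} - 10382 = 220 - 10382 = -10162$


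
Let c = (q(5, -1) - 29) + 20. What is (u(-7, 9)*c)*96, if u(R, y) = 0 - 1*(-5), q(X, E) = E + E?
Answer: -5280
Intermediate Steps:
q(X, E) = 2*E
c = -11 (c = (2*(-1) - 29) + 20 = (-2 - 29) + 20 = -31 + 20 = -11)
u(R, y) = 5 (u(R, y) = 0 + 5 = 5)
(u(-7, 9)*c)*96 = (5*(-11))*96 = -55*96 = -5280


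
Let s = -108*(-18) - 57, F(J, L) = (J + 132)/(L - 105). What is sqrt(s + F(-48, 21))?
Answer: sqrt(1886) ≈ 43.428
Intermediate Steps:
F(J, L) = (132 + J)/(-105 + L)
s = 1887 (s = 1944 - 57 = 1887)
sqrt(s + F(-48, 21)) = sqrt(1887 + (132 - 48)/(-105 + 21)) = sqrt(1887 + 84/(-84)) = sqrt(1887 - 1/84*84) = sqrt(1887 - 1) = sqrt(1886)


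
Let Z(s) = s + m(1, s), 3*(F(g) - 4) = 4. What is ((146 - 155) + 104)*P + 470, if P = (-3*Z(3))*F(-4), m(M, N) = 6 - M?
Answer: -11690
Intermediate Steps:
F(g) = 16/3 (F(g) = 4 + (1/3)*4 = 4 + 4/3 = 16/3)
Z(s) = 5 + s (Z(s) = s + (6 - 1*1) = s + (6 - 1) = s + 5 = 5 + s)
P = -128 (P = -3*(5 + 3)*(16/3) = -3*8*(16/3) = -24*16/3 = -128)
((146 - 155) + 104)*P + 470 = ((146 - 155) + 104)*(-128) + 470 = (-9 + 104)*(-128) + 470 = 95*(-128) + 470 = -12160 + 470 = -11690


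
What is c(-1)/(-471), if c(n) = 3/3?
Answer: -1/471 ≈ -0.0021231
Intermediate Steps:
c(n) = 1 (c(n) = 3*(1/3) = 1)
c(-1)/(-471) = 1/(-471) = 1*(-1/471) = -1/471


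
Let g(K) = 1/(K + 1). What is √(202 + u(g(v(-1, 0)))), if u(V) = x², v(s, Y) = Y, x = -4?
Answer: √218 ≈ 14.765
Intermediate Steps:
g(K) = 1/(1 + K)
u(V) = 16 (u(V) = (-4)² = 16)
√(202 + u(g(v(-1, 0)))) = √(202 + 16) = √218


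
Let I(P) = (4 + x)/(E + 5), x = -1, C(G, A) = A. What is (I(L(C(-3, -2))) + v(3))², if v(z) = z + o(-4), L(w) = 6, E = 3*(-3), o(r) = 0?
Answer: 81/16 ≈ 5.0625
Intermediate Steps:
E = -9
I(P) = -¾ (I(P) = (4 - 1)/(-9 + 5) = 3/(-4) = 3*(-¼) = -¾)
v(z) = z (v(z) = z + 0 = z)
(I(L(C(-3, -2))) + v(3))² = (-¾ + 3)² = (9/4)² = 81/16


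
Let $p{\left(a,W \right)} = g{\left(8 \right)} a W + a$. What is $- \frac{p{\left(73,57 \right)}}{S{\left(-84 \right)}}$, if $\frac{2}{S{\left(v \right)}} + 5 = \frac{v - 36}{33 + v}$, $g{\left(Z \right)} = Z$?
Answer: $\frac{1501245}{34} \approx 44154.0$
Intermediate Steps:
$S{\left(v \right)} = \frac{2}{-5 + \frac{-36 + v}{33 + v}}$ ($S{\left(v \right)} = \frac{2}{-5 + \frac{v - 36}{33 + v}} = \frac{2}{-5 + \frac{-36 + v}{33 + v}}$)
$p{\left(a,W \right)} = a + 8 W a$ ($p{\left(a,W \right)} = 8 a W + a = 8 W a + a = a + 8 W a$)
$- \frac{p{\left(73,57 \right)}}{S{\left(-84 \right)}} = - \frac{73 \left(1 + 8 \cdot 57\right)}{2 \frac{1}{201 + 4 \left(-84\right)} \left(-33 - -84\right)} = - \frac{73 \left(1 + 456\right)}{2 \frac{1}{201 - 336} \left(-33 + 84\right)} = - \frac{73 \cdot 457}{2 \frac{1}{-135} \cdot 51} = - \frac{33361}{2 \left(- \frac{1}{135}\right) 51} = - \frac{33361}{- \frac{34}{45}} = - \frac{33361 \left(-45\right)}{34} = \left(-1\right) \left(- \frac{1501245}{34}\right) = \frac{1501245}{34}$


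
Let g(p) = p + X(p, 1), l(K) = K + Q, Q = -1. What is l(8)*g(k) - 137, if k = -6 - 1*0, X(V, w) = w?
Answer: -172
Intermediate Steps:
k = -6 (k = -6 + 0 = -6)
l(K) = -1 + K (l(K) = K - 1 = -1 + K)
g(p) = 1 + p (g(p) = p + 1 = 1 + p)
l(8)*g(k) - 137 = (-1 + 8)*(1 - 6) - 137 = 7*(-5) - 137 = -35 - 137 = -172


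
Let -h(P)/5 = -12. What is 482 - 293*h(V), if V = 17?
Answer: -17098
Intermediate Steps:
h(P) = 60 (h(P) = -5*(-12) = 60)
482 - 293*h(V) = 482 - 293*60 = 482 - 17580 = -17098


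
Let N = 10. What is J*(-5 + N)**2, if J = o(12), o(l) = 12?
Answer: 300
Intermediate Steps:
J = 12
J*(-5 + N)**2 = 12*(-5 + 10)**2 = 12*5**2 = 12*25 = 300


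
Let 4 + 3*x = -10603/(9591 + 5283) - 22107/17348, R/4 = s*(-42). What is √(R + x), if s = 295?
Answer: I*√206244884016325268795/64508538 ≈ 222.63*I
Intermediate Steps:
R = -49560 (R = 4*(295*(-42)) = 4*(-12390) = -49560)
x = -772448485/387051228 (x = -4/3 + (-10603/(9591 + 5283) - 22107/17348)/3 = -4/3 + (-10603/14874 - 22107*1/17348)/3 = -4/3 + (-10603*1/14874 - 22107/17348)/3 = -4/3 + (-10603/14874 - 22107/17348)/3 = -4/3 + (⅓)*(-256380181/129017076) = -4/3 - 256380181/387051228 = -772448485/387051228 ≈ -1.9957)
√(R + x) = √(-49560 - 772448485/387051228) = √(-19183031308165/387051228) = I*√206244884016325268795/64508538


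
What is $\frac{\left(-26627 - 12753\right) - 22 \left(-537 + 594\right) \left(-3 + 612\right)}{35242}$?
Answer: $- \frac{401533}{17621} \approx -22.787$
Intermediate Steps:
$\frac{\left(-26627 - 12753\right) - 22 \left(-537 + 594\right) \left(-3 + 612\right)}{35242} = \left(-39380 - 22 \cdot 57 \cdot 609\right) \frac{1}{35242} = \left(-39380 - 763686\right) \frac{1}{35242} = \left(-803066\right) \frac{1}{35242} = - \frac{401533}{17621}$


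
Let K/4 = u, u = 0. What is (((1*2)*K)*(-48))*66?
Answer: 0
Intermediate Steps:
K = 0 (K = 4*0 = 0)
(((1*2)*K)*(-48))*66 = (((1*2)*0)*(-48))*66 = ((2*0)*(-48))*66 = (0*(-48))*66 = 0*66 = 0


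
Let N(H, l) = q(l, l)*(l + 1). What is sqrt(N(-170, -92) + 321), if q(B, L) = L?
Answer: sqrt(8693) ≈ 93.236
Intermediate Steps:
N(H, l) = l*(1 + l) (N(H, l) = l*(l + 1) = l*(1 + l))
sqrt(N(-170, -92) + 321) = sqrt(-92*(1 - 92) + 321) = sqrt(-92*(-91) + 321) = sqrt(8372 + 321) = sqrt(8693)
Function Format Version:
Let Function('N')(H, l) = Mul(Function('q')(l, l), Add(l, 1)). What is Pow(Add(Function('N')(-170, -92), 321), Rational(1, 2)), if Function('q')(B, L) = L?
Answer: Pow(8693, Rational(1, 2)) ≈ 93.236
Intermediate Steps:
Function('N')(H, l) = Mul(l, Add(1, l)) (Function('N')(H, l) = Mul(l, Add(l, 1)) = Mul(l, Add(1, l)))
Pow(Add(Function('N')(-170, -92), 321), Rational(1, 2)) = Pow(Add(Mul(-92, Add(1, -92)), 321), Rational(1, 2)) = Pow(Add(Mul(-92, -91), 321), Rational(1, 2)) = Pow(Add(8372, 321), Rational(1, 2)) = Pow(8693, Rational(1, 2))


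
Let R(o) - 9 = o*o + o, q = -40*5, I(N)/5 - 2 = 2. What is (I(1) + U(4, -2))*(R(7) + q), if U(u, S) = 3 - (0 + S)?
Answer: -3375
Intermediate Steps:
U(u, S) = 3 - S
I(N) = 20 (I(N) = 10 + 5*2 = 10 + 10 = 20)
q = -200
R(o) = 9 + o + o² (R(o) = 9 + (o*o + o) = 9 + (o² + o) = 9 + (o + o²) = 9 + o + o²)
(I(1) + U(4, -2))*(R(7) + q) = (20 + (3 - 1*(-2)))*((9 + 7 + 7²) - 200) = (20 + (3 + 2))*((9 + 7 + 49) - 200) = (20 + 5)*(65 - 200) = 25*(-135) = -3375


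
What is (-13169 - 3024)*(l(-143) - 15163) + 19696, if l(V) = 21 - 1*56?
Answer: 246120910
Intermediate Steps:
l(V) = -35 (l(V) = 21 - 56 = -35)
(-13169 - 3024)*(l(-143) - 15163) + 19696 = (-13169 - 3024)*(-35 - 15163) + 19696 = -16193*(-15198) + 19696 = 246101214 + 19696 = 246120910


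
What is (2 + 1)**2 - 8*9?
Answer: -63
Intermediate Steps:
(2 + 1)**2 - 8*9 = 3**2 - 72 = 9 - 72 = -63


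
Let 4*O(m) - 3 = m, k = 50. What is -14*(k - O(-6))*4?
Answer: -2842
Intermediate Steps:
O(m) = ¾ + m/4
-14*(k - O(-6))*4 = -14*(50 - (¾ + (¼)*(-6)))*4 = -14*(50 - (¾ - 3/2))*4 = -14*(50 - 1*(-¾))*4 = -14*(50 + ¾)*4 = -1421*4/2 = -14*203 = -2842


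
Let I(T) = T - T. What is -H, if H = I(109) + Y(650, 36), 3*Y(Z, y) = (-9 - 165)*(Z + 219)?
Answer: 50402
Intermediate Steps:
I(T) = 0
Y(Z, y) = -12702 - 58*Z (Y(Z, y) = ((-9 - 165)*(Z + 219))/3 = (-174*(219 + Z))/3 = (-38106 - 174*Z)/3 = -12702 - 58*Z)
H = -50402 (H = 0 + (-12702 - 58*650) = 0 + (-12702 - 37700) = 0 - 50402 = -50402)
-H = -1*(-50402) = 50402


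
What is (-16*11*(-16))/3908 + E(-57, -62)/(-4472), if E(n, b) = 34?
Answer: 1557535/2184572 ≈ 0.71297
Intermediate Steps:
(-16*11*(-16))/3908 + E(-57, -62)/(-4472) = (-16*11*(-16))/3908 + 34/(-4472) = -176*(-16)*(1/3908) + 34*(-1/4472) = 2816*(1/3908) - 17/2236 = 704/977 - 17/2236 = 1557535/2184572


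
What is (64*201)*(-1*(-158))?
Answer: 2032512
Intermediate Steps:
(64*201)*(-1*(-158)) = 12864*158 = 2032512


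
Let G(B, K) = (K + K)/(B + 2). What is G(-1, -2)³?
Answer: -64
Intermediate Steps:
G(B, K) = 2*K/(2 + B) (G(B, K) = (2*K)/(2 + B) = 2*K/(2 + B))
G(-1, -2)³ = (2*(-2)/(2 - 1))³ = (2*(-2)/1)³ = (2*(-2)*1)³ = (-4)³ = -64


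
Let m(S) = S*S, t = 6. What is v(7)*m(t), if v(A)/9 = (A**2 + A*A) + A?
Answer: 34020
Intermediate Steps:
v(A) = 9*A + 18*A**2 (v(A) = 9*((A**2 + A*A) + A) = 9*((A**2 + A**2) + A) = 9*(2*A**2 + A) = 9*(A + 2*A**2) = 9*A + 18*A**2)
m(S) = S**2
v(7)*m(t) = (9*7*(1 + 2*7))*6**2 = (9*7*(1 + 14))*36 = (9*7*15)*36 = 945*36 = 34020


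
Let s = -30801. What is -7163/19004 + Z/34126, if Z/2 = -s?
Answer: 463119935/324265252 ≈ 1.4282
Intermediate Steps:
Z = 61602 (Z = 2*(-1*(-30801)) = 2*30801 = 61602)
-7163/19004 + Z/34126 = -7163/19004 + 61602/34126 = -7163*1/19004 + 61602*(1/34126) = -7163/19004 + 30801/17063 = 463119935/324265252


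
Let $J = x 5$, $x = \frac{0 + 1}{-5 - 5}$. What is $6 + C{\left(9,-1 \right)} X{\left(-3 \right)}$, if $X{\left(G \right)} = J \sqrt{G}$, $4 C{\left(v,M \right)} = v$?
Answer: $6 - \frac{9 i \sqrt{3}}{8} \approx 6.0 - 1.9486 i$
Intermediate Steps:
$C{\left(v,M \right)} = \frac{v}{4}$
$x = - \frac{1}{10}$ ($x = 1 \frac{1}{-10} = 1 \left(- \frac{1}{10}\right) = - \frac{1}{10} \approx -0.1$)
$J = - \frac{1}{2}$ ($J = \left(- \frac{1}{10}\right) 5 = - \frac{1}{2} \approx -0.5$)
$X{\left(G \right)} = - \frac{\sqrt{G}}{2}$
$6 + C{\left(9,-1 \right)} X{\left(-3 \right)} = 6 + \frac{1}{4} \cdot 9 \left(- \frac{\sqrt{-3}}{2}\right) = 6 + \frac{9 \left(- \frac{i \sqrt{3}}{2}\right)}{4} = 6 - \frac{9 i \sqrt{3}}{8}$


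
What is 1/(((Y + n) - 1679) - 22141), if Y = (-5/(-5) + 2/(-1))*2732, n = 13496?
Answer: -1/13056 ≈ -7.6593e-5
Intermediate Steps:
Y = -2732 (Y = (-5*(-⅕) + 2*(-1))*2732 = (1 - 2)*2732 = -1*2732 = -2732)
1/(((Y + n) - 1679) - 22141) = 1/(((-2732 + 13496) - 1679) - 22141) = 1/((10764 - 1679) - 22141) = 1/(9085 - 22141) = 1/(-13056) = -1/13056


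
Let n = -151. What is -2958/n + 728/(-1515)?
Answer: 4371442/228765 ≈ 19.109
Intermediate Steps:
-2958/n + 728/(-1515) = -2958/(-151) + 728/(-1515) = -2958*(-1/151) + 728*(-1/1515) = 2958/151 - 728/1515 = 4371442/228765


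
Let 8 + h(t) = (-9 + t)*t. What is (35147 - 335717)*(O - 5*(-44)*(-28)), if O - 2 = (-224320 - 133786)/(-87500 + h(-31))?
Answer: 1899603251615/1027 ≈ 1.8497e+9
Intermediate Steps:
h(t) = -8 + t*(-9 + t) (h(t) = -8 + (-9 + t)*t = -8 + t*(-9 + t))
O = 37903/6162 (O = 2 + (-224320 - 133786)/(-87500 + (-8 + (-31)² - 9*(-31))) = 2 - 358106/(-87500 + (-8 + 961 + 279)) = 2 - 358106/(-87500 + 1232) = 2 - 358106/(-86268) = 2 - 358106*(-1/86268) = 2 + 25579/6162 = 37903/6162 ≈ 6.1511)
(35147 - 335717)*(O - 5*(-44)*(-28)) = (35147 - 335717)*(37903/6162 - 5*(-44)*(-28)) = -300570*(37903/6162 + 220*(-28)) = -300570*(37903/6162 - 6160) = -300570*(-37920017/6162) = 1899603251615/1027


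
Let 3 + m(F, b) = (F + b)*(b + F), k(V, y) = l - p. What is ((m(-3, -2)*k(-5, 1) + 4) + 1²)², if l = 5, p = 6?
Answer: 289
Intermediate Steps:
k(V, y) = -1 (k(V, y) = 5 - 1*6 = 5 - 6 = -1)
m(F, b) = -3 + (F + b)² (m(F, b) = -3 + (F + b)*(b + F) = -3 + (F + b)*(F + b) = -3 + (F + b)²)
((m(-3, -2)*k(-5, 1) + 4) + 1²)² = (((-3 + (-3 - 2)²)*(-1) + 4) + 1²)² = (((-3 + (-5)²)*(-1) + 4) + 1)² = (((-3 + 25)*(-1) + 4) + 1)² = ((22*(-1) + 4) + 1)² = ((-22 + 4) + 1)² = (-18 + 1)² = (-17)² = 289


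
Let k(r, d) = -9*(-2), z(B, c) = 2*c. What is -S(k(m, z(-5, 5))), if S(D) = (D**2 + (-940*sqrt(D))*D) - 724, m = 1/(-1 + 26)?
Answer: 400 + 50760*sqrt(2) ≈ 72186.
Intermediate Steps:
m = 1/25 ≈ 0.040000
k(r, d) = 18
S(D) = -724 + D**2 - 940*D**(3/2) (S(D) = (D**2 - 940*D**(3/2)) - 724 = -724 + D**2 - 940*D**(3/2))
-S(k(m, z(-5, 5))) = -(-724 + 18**2 - 50760*sqrt(2)) = -(-724 + 324 - 50760*sqrt(2)) = -(-400 - 50760*sqrt(2)) = 400 + 50760*sqrt(2)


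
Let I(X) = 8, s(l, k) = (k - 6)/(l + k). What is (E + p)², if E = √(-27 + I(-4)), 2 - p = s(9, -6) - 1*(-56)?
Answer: (50 - I*√19)² ≈ 2481.0 - 435.89*I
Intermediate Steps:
s(l, k) = (-6 + k)/(k + l)
p = -50 (p = 2 - ((-6 - 6)/(-6 + 9) - 1*(-56)) = 2 - (-12/3 + 56) = 2 - ((⅓)*(-12) + 56) = 2 - (-4 + 56) = 2 - 1*52 = 2 - 52 = -50)
E = I*√19 (E = √(-27 + 8) = √(-19) = I*√19 ≈ 4.3589*I)
(E + p)² = (I*√19 - 50)² = (-50 + I*√19)²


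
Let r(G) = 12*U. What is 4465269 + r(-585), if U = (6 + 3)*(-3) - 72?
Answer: 4464081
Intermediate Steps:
U = -99 (U = 9*(-3) - 72 = -27 - 72 = -99)
r(G) = -1188 (r(G) = 12*(-99) = -1188)
4465269 + r(-585) = 4465269 - 1188 = 4464081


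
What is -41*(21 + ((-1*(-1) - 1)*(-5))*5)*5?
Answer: -4305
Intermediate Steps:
-41*(21 + ((-1*(-1) - 1)*(-5))*5)*5 = -41*(21 + ((1 - 1)*(-5))*5)*5 = -41*(21 + (0*(-5))*5)*5 = -41*(21 + 0*5)*5 = -41*(21 + 0)*5 = -861*5 = -41*105 = -4305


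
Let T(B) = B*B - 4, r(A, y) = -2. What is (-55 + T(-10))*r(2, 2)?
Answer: -82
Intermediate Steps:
T(B) = -4 + B² (T(B) = B² - 4 = -4 + B²)
(-55 + T(-10))*r(2, 2) = (-55 + (-4 + (-10)²))*(-2) = (-55 + (-4 + 100))*(-2) = (-55 + 96)*(-2) = 41*(-2) = -82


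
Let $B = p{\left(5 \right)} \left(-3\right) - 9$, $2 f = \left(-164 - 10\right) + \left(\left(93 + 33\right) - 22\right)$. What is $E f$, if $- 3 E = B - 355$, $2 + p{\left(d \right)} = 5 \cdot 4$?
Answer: $- \frac{14630}{3} \approx -4876.7$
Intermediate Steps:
$p{\left(d \right)} = 18$ ($p{\left(d \right)} = -2 + 5 \cdot 4 = -2 + 20 = 18$)
$f = -35$ ($f = \frac{\left(-164 - 10\right) + \left(\left(93 + 33\right) - 22\right)}{2} = \frac{-174 + \left(126 - 22\right)}{2} = \frac{-174 + 104}{2} = \frac{1}{2} \left(-70\right) = -35$)
$B = -63$ ($B = 18 \left(-3\right) - 9 = -54 - 9 = -63$)
$E = \frac{418}{3}$ ($E = - \frac{-63 - 355}{3} = \left(- \frac{1}{3}\right) \left(-418\right) = \frac{418}{3} \approx 139.33$)
$E f = \frac{418}{3} \left(-35\right) = - \frac{14630}{3}$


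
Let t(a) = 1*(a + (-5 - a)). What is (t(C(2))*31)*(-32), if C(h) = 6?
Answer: 4960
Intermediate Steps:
t(a) = -5 (t(a) = 1*(-5) = -5)
(t(C(2))*31)*(-32) = -5*31*(-32) = -155*(-32) = 4960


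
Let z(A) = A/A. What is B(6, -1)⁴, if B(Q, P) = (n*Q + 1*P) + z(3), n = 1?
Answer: 1296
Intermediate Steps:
z(A) = 1
B(Q, P) = 1 + P + Q (B(Q, P) = (1*Q + 1*P) + 1 = (Q + P) + 1 = (P + Q) + 1 = 1 + P + Q)
B(6, -1)⁴ = (1 - 1 + 6)⁴ = 6⁴ = 1296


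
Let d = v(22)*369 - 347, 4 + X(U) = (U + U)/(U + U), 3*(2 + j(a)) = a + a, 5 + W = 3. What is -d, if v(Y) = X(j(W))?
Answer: 1454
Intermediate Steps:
W = -2 (W = -5 + 3 = -2)
j(a) = -2 + 2*a/3 (j(a) = -2 + (a + a)/3 = -2 + (2*a)/3 = -2 + 2*a/3)
X(U) = -3 (X(U) = -4 + (U + U)/(U + U) = -4 + (2*U)/((2*U)) = -4 + (2*U)*(1/(2*U)) = -4 + 1 = -3)
v(Y) = -3
d = -1454 (d = -3*369 - 347 = -1107 - 347 = -1454)
-d = -1*(-1454) = 1454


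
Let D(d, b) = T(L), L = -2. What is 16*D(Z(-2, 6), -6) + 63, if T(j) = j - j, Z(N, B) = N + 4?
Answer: 63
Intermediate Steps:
Z(N, B) = 4 + N
T(j) = 0
D(d, b) = 0
16*D(Z(-2, 6), -6) + 63 = 16*0 + 63 = 0 + 63 = 63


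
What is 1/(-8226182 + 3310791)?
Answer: -1/4915391 ≈ -2.0344e-7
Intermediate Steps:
1/(-8226182 + 3310791) = 1/(-4915391) = -1/4915391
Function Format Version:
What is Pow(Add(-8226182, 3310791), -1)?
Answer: Rational(-1, 4915391) ≈ -2.0344e-7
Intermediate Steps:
Pow(Add(-8226182, 3310791), -1) = Pow(-4915391, -1) = Rational(-1, 4915391)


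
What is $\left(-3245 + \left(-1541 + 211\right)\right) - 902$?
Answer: $-5477$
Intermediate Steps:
$\left(-3245 + \left(-1541 + 211\right)\right) - 902 = \left(-3245 - 1330\right) - 902 = -4575 - 902 = -5477$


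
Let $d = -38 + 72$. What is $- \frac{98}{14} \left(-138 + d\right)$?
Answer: $728$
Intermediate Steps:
$d = 34$
$- \frac{98}{14} \left(-138 + d\right) = - \frac{98}{14} \left(-138 + 34\right) = \left(-98\right) \frac{1}{14} \left(-104\right) = \left(-7\right) \left(-104\right) = 728$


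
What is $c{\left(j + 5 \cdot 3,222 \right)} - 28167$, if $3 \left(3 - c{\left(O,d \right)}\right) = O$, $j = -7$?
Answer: $- \frac{84500}{3} \approx -28167.0$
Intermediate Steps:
$c{\left(O,d \right)} = 3 - \frac{O}{3}$
$c{\left(j + 5 \cdot 3,222 \right)} - 28167 = \left(3 - \frac{-7 + 5 \cdot 3}{3}\right) - 28167 = \left(3 - \frac{-7 + 15}{3}\right) - 28167 = \left(3 - \frac{8}{3}\right) - 28167 = \frac{1}{3} - 28167 = - \frac{84500}{3}$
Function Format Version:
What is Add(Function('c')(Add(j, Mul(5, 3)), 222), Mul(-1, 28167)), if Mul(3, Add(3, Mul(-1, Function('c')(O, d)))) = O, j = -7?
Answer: Rational(-84500, 3) ≈ -28167.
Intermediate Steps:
Function('c')(O, d) = Add(3, Mul(Rational(-1, 3), O))
Add(Function('c')(Add(j, Mul(5, 3)), 222), Mul(-1, 28167)) = Add(Add(3, Mul(Rational(-1, 3), Add(-7, Mul(5, 3)))), Mul(-1, 28167)) = Add(Add(3, Mul(Rational(-1, 3), Add(-7, 15))), -28167) = Add(Add(3, Mul(Rational(-1, 3), 8)), -28167) = Add(Add(3, Rational(-8, 3)), -28167) = Add(Rational(1, 3), -28167) = Rational(-84500, 3)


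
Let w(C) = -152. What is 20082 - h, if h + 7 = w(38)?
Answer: 20241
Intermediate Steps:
h = -159 (h = -7 - 152 = -159)
20082 - h = 20082 - 1*(-159) = 20082 + 159 = 20241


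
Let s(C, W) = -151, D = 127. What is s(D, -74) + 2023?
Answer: 1872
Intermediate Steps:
s(D, -74) + 2023 = -151 + 2023 = 1872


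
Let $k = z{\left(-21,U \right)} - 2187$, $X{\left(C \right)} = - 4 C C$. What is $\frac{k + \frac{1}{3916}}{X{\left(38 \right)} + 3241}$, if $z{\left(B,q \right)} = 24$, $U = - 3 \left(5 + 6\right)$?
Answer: $\frac{8470307}{9927060} \approx 0.85325$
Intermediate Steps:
$U = -33$ ($U = \left(-3\right) 11 = -33$)
$X{\left(C \right)} = - 4 C^{2}$
$k = -2163$ ($k = 24 - 2187 = -2163$)
$\frac{k + \frac{1}{3916}}{X{\left(38 \right)} + 3241} = \frac{-2163 + \frac{1}{3916}}{- 4 \cdot 38^{2} + 3241} = \frac{-2163 + \frac{1}{3916}}{\left(-4\right) 1444 + 3241} = - \frac{8470307}{3916 \left(-5776 + 3241\right)} = - \frac{8470307}{3916 \left(-2535\right)} = \left(- \frac{8470307}{3916}\right) \left(- \frac{1}{2535}\right) = \frac{8470307}{9927060}$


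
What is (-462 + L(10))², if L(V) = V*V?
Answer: 131044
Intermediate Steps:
L(V) = V²
(-462 + L(10))² = (-462 + 10²)² = (-462 + 100)² = (-362)² = 131044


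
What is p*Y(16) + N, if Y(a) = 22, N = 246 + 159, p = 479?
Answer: 10943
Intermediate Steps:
N = 405
p*Y(16) + N = 479*22 + 405 = 10538 + 405 = 10943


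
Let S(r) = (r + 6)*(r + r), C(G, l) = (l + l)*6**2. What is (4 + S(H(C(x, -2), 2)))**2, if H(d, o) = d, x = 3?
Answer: 1579903504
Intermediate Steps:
C(G, l) = 72*l (C(G, l) = (2*l)*36 = 72*l)
S(r) = 2*r*(6 + r) (S(r) = (6 + r)*(2*r) = 2*r*(6 + r))
(4 + S(H(C(x, -2), 2)))**2 = (4 + 2*(72*(-2))*(6 + 72*(-2)))**2 = (4 + 2*(-144)*(6 - 144))**2 = (4 + 2*(-144)*(-138))**2 = (4 + 39744)**2 = 39748**2 = 1579903504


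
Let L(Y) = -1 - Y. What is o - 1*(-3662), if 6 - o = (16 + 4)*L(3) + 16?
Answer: 3732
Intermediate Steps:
o = 70 (o = 6 - ((16 + 4)*(-1 - 1*3) + 16) = 6 - (20*(-1 - 3) + 16) = 6 - (20*(-4) + 16) = 6 - (-80 + 16) = 6 - 1*(-64) = 6 + 64 = 70)
o - 1*(-3662) = 70 - 1*(-3662) = 70 + 3662 = 3732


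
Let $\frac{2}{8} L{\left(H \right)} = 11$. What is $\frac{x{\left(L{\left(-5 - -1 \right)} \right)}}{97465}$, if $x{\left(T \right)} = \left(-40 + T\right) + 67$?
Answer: $\frac{71}{97465} \approx 0.00072847$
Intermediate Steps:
$L{\left(H \right)} = 44$ ($L{\left(H \right)} = 4 \cdot 11 = 44$)
$x{\left(T \right)} = 27 + T$
$\frac{x{\left(L{\left(-5 - -1 \right)} \right)}}{97465} = \frac{27 + 44}{97465} = 71 \cdot \frac{1}{97465} = \frac{71}{97465}$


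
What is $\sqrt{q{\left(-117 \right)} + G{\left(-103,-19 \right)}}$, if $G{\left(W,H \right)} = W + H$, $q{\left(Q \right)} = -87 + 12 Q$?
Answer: $i \sqrt{1613} \approx 40.162 i$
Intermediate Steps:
$G{\left(W,H \right)} = H + W$
$\sqrt{q{\left(-117 \right)} + G{\left(-103,-19 \right)}} = \sqrt{\left(-87 + 12 \left(-117\right)\right) - 122} = \sqrt{\left(-87 - 1404\right) - 122} = \sqrt{-1491 - 122} = \sqrt{-1613} = i \sqrt{1613}$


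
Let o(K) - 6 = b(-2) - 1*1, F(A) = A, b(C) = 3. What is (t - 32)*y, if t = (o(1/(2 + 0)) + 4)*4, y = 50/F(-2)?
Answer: -400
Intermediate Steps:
o(K) = 8 (o(K) = 6 + (3 - 1*1) = 6 + (3 - 1) = 6 + 2 = 8)
y = -25 (y = 50/(-2) = 50*(-½) = -25)
t = 48 (t = (8 + 4)*4 = 12*4 = 48)
(t - 32)*y = (48 - 32)*(-25) = 16*(-25) = -400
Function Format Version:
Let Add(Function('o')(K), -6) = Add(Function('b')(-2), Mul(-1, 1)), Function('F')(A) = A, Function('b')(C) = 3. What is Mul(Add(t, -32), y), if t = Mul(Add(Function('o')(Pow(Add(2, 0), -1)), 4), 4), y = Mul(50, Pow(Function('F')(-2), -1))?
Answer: -400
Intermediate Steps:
Function('o')(K) = 8 (Function('o')(K) = Add(6, Add(3, Mul(-1, 1))) = Add(6, Add(3, -1)) = Add(6, 2) = 8)
y = -25 (y = Mul(50, Pow(-2, -1)) = Mul(50, Rational(-1, 2)) = -25)
t = 48 (t = Mul(Add(8, 4), 4) = Mul(12, 4) = 48)
Mul(Add(t, -32), y) = Mul(Add(48, -32), -25) = Mul(16, -25) = -400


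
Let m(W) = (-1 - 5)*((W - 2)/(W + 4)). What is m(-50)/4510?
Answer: -78/51865 ≈ -0.0015039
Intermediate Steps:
m(W) = -6*(-2 + W)/(4 + W)
m(-50)/4510 = (6*(2 - 1*(-50))/(4 - 50))/4510 = (6*(2 + 50)/(-46))*(1/4510) = (6*(-1/46)*52)*(1/4510) = -156/23*1/4510 = -78/51865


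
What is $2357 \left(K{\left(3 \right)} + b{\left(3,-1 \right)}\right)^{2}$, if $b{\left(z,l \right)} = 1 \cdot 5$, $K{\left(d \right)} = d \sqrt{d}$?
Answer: $122564 + 70710 \sqrt{3} \approx 2.4504 \cdot 10^{5}$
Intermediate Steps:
$K{\left(d \right)} = d^{\frac{3}{2}}$
$b{\left(z,l \right)} = 5$
$2357 \left(K{\left(3 \right)} + b{\left(3,-1 \right)}\right)^{2} = 2357 \left(3^{\frac{3}{2}} + 5\right)^{2} = 2357 \left(3 \sqrt{3} + 5\right)^{2} = 2357 \left(5 + 3 \sqrt{3}\right)^{2}$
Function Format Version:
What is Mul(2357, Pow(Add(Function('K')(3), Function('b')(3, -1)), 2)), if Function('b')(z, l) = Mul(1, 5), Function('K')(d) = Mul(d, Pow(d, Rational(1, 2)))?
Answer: Add(122564, Mul(70710, Pow(3, Rational(1, 2)))) ≈ 2.4504e+5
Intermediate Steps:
Function('K')(d) = Pow(d, Rational(3, 2))
Function('b')(z, l) = 5
Mul(2357, Pow(Add(Function('K')(3), Function('b')(3, -1)), 2)) = Mul(2357, Pow(Add(Pow(3, Rational(3, 2)), 5), 2)) = Mul(2357, Pow(Add(Mul(3, Pow(3, Rational(1, 2))), 5), 2)) = Mul(2357, Pow(Add(5, Mul(3, Pow(3, Rational(1, 2)))), 2))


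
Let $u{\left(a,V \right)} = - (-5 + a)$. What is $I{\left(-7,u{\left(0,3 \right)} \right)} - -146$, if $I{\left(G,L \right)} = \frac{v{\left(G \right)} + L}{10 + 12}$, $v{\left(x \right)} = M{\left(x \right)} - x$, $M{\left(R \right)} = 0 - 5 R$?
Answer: $\frac{3259}{22} \approx 148.14$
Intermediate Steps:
$M{\left(R \right)} = - 5 R$
$u{\left(a,V \right)} = 5 - a$
$v{\left(x \right)} = - 6 x$ ($v{\left(x \right)} = - 5 x - x = - 6 x$)
$I{\left(G,L \right)} = - \frac{3 G}{11} + \frac{L}{22}$ ($I{\left(G,L \right)} = \frac{- 6 G + L}{10 + 12} = \frac{L - 6 G}{22} = \left(L - 6 G\right) \frac{1}{22} = - \frac{3 G}{11} + \frac{L}{22}$)
$I{\left(-7,u{\left(0,3 \right)} \right)} - -146 = \left(\left(- \frac{3}{11}\right) \left(-7\right) + \frac{5 - 0}{22}\right) - -146 = \left(\frac{21}{11} + \frac{5 + 0}{22}\right) + 146 = \left(\frac{21}{11} + \frac{1}{22} \cdot 5\right) + 146 = \left(\frac{21}{11} + \frac{5}{22}\right) + 146 = \frac{47}{22} + 146 = \frac{3259}{22}$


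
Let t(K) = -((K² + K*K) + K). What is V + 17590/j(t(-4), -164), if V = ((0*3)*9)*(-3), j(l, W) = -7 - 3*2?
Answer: -17590/13 ≈ -1353.1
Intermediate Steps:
t(K) = -K - 2*K² (t(K) = -((K² + K²) + K) = -(2*K² + K) = -(K + 2*K²) = -K - 2*K²)
j(l, W) = -13 (j(l, W) = -7 - 6 = -13)
V = 0 (V = (0*9)*(-3) = 0*(-3) = 0)
V + 17590/j(t(-4), -164) = 0 + 17590/(-13) = 0 + 17590*(-1/13) = 0 - 17590/13 = -17590/13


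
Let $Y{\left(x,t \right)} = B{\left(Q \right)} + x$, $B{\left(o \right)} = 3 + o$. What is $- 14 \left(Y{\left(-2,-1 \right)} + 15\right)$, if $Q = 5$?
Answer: $-294$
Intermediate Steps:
$Y{\left(x,t \right)} = 8 + x$ ($Y{\left(x,t \right)} = \left(3 + 5\right) + x = 8 + x$)
$- 14 \left(Y{\left(-2,-1 \right)} + 15\right) = - 14 \left(\left(8 - 2\right) + 15\right) = - 14 \left(6 + 15\right) = \left(-14\right) 21 = -294$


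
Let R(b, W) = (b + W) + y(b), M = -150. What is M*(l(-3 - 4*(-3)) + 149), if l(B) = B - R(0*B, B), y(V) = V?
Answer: -22350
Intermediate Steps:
R(b, W) = W + 2*b (R(b, W) = (b + W) + b = (W + b) + b = W + 2*b)
l(B) = 0 (l(B) = B - (B + 2*(0*B)) = B - (B + 2*0) = B - (B + 0) = B - B = 0)
M*(l(-3 - 4*(-3)) + 149) = -150*(0 + 149) = -150*149 = -22350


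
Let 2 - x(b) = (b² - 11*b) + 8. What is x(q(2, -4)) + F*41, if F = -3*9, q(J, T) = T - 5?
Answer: -1293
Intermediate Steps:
q(J, T) = -5 + T
x(b) = -6 - b² + 11*b (x(b) = 2 - ((b² - 11*b) + 8) = 2 - (8 + b² - 11*b) = 2 + (-8 - b² + 11*b) = -6 - b² + 11*b)
F = -27
x(q(2, -4)) + F*41 = (-6 - (-5 - 4)² + 11*(-5 - 4)) - 27*41 = (-6 - 1*(-9)² + 11*(-9)) - 1107 = (-6 - 1*81 - 99) - 1107 = (-6 - 81 - 99) - 1107 = -186 - 1107 = -1293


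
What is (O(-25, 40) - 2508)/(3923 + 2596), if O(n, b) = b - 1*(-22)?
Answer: -2446/6519 ≈ -0.37521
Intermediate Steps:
O(n, b) = 22 + b (O(n, b) = b + 22 = 22 + b)
(O(-25, 40) - 2508)/(3923 + 2596) = ((22 + 40) - 2508)/(3923 + 2596) = (62 - 2508)/6519 = -2446*1/6519 = -2446/6519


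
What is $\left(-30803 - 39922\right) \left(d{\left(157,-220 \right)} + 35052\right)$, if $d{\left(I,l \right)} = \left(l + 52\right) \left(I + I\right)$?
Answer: $1251832500$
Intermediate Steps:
$d{\left(I,l \right)} = 2 I \left(52 + l\right)$ ($d{\left(I,l \right)} = \left(52 + l\right) 2 I = 2 I \left(52 + l\right)$)
$\left(-30803 - 39922\right) \left(d{\left(157,-220 \right)} + 35052\right) = \left(-30803 - 39922\right) \left(2 \cdot 157 \left(52 - 220\right) + 35052\right) = - 70725 \left(2 \cdot 157 \left(-168\right) + 35052\right) = - 70725 \left(-52752 + 35052\right) = \left(-70725\right) \left(-17700\right) = 1251832500$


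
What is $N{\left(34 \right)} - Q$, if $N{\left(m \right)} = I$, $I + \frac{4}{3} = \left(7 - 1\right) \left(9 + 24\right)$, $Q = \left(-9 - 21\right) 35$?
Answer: $\frac{3740}{3} \approx 1246.7$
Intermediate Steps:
$Q = -1050$ ($Q = \left(-30\right) 35 = -1050$)
$I = \frac{590}{3}$ ($I = - \frac{4}{3} + \left(7 - 1\right) \left(9 + 24\right) = - \frac{4}{3} + 6 \cdot 33 = - \frac{4}{3} + 198 = \frac{590}{3} \approx 196.67$)
$N{\left(m \right)} = \frac{590}{3}$
$N{\left(34 \right)} - Q = \frac{590}{3} - -1050 = \frac{590}{3} + 1050 = \frac{3740}{3}$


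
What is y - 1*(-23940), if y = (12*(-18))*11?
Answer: 21564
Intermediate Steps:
y = -2376 (y = -216*11 = -2376)
y - 1*(-23940) = -2376 - 1*(-23940) = -2376 + 23940 = 21564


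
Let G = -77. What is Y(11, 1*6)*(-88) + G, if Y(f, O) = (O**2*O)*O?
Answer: -114125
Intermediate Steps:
Y(f, O) = O**4 (Y(f, O) = O**3*O = O**4)
Y(11, 1*6)*(-88) + G = (1*6)**4*(-88) - 77 = 6**4*(-88) - 77 = 1296*(-88) - 77 = -114048 - 77 = -114125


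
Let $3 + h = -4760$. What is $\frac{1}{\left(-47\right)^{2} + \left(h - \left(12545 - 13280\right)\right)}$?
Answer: $- \frac{1}{1819} \approx -0.00054975$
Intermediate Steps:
$h = -4763$ ($h = -3 - 4760 = -4763$)
$\frac{1}{\left(-47\right)^{2} + \left(h - \left(12545 - 13280\right)\right)} = \frac{1}{\left(-47\right)^{2} - 4028} = \frac{1}{2209 - 4028} = \frac{1}{-1819} = - \frac{1}{1819}$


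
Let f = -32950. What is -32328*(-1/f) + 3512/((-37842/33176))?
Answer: -960090836644/311723475 ≈ -3079.9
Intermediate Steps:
-32328*(-1/f) + 3512/((-37842/33176)) = -32328/((-1*(-32950))) + 3512/((-37842/33176)) = -32328/32950 + 3512/((-37842*1/33176)) = -32328*1/32950 + 3512/(-18921/16588) = -16164/16475 + 3512*(-16588/18921) = -16164/16475 - 58257056/18921 = -960090836644/311723475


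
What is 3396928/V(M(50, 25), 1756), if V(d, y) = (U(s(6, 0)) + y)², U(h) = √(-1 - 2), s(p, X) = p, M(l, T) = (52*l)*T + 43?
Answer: 3396928/(1756 + I*√3)² ≈ 1.1016 - 0.0021732*I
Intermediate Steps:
M(l, T) = 43 + 52*T*l (M(l, T) = 52*T*l + 43 = 43 + 52*T*l)
U(h) = I*√3 (U(h) = √(-3) = I*√3)
V(d, y) = (y + I*√3)² (V(d, y) = (I*√3 + y)² = (y + I*√3)²)
3396928/V(M(50, 25), 1756) = 3396928/((1756 + I*√3)²) = 3396928/(1756 + I*√3)²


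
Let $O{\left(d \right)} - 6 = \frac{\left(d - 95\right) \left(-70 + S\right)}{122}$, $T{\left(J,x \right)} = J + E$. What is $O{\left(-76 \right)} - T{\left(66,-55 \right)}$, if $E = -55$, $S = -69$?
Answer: $\frac{23159}{122} \approx 189.83$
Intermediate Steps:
$T{\left(J,x \right)} = -55 + J$ ($T{\left(J,x \right)} = J - 55 = -55 + J$)
$O{\left(d \right)} = \frac{13937}{122} - \frac{139 d}{122}$ ($O{\left(d \right)} = 6 + \frac{\left(d - 95\right) \left(-70 - 69\right)}{122} = 6 + \left(-95 + d\right) \left(-139\right) \frac{1}{122} = 6 + \left(13205 - 139 d\right) \frac{1}{122} = 6 - \left(- \frac{13205}{122} + \frac{139 d}{122}\right) = \frac{13937}{122} - \frac{139 d}{122}$)
$O{\left(-76 \right)} - T{\left(66,-55 \right)} = \left(\frac{13937}{122} - - \frac{5282}{61}\right) - \left(-55 + 66\right) = \left(\frac{13937}{122} + \frac{5282}{61}\right) - 11 = \frac{24501}{122} - 11 = \frac{23159}{122}$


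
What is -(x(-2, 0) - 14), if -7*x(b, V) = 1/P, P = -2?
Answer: 195/14 ≈ 13.929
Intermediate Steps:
x(b, V) = 1/14 (x(b, V) = -⅐/(-2) = -⅐*(-½) = 1/14)
-(x(-2, 0) - 14) = -(1/14 - 14) = -1*(-195/14) = 195/14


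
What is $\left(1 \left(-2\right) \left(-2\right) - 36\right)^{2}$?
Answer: $1024$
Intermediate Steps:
$\left(1 \left(-2\right) \left(-2\right) - 36\right)^{2} = \left(\left(-2\right) \left(-2\right) - 36\right)^{2} = \left(4 - 36\right)^{2} = \left(-32\right)^{2} = 1024$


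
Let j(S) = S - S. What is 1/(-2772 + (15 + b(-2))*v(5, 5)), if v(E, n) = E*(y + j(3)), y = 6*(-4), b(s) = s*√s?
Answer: -127/583844 - 5*I*√2/437883 ≈ -0.00021752 - 1.6148e-5*I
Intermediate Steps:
b(s) = s^(3/2)
j(S) = 0
y = -24
v(E, n) = -24*E (v(E, n) = E*(-24 + 0) = E*(-24) = -24*E)
1/(-2772 + (15 + b(-2))*v(5, 5)) = 1/(-2772 + (15 + (-2)^(3/2))*(-24*5)) = 1/(-2772 + (15 - 2*I*√2)*(-120)) = 1/(-2772 + (-1800 + 240*I*√2)) = 1/(-4572 + 240*I*√2)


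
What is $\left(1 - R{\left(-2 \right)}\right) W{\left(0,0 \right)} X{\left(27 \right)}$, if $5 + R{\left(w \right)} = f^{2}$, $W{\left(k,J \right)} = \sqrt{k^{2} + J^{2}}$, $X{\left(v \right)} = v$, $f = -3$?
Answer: $0$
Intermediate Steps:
$W{\left(k,J \right)} = \sqrt{J^{2} + k^{2}}$
$R{\left(w \right)} = 4$ ($R{\left(w \right)} = -5 + \left(-3\right)^{2} = -5 + 9 = 4$)
$\left(1 - R{\left(-2 \right)}\right) W{\left(0,0 \right)} X{\left(27 \right)} = \left(1 - 4\right) \sqrt{0^{2} + 0^{2}} \cdot 27 = \left(1 - 4\right) \sqrt{0 + 0} \cdot 27 = - 3 \sqrt{0} \cdot 27 = \left(-3\right) 0 \cdot 27 = 0 \cdot 27 = 0$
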